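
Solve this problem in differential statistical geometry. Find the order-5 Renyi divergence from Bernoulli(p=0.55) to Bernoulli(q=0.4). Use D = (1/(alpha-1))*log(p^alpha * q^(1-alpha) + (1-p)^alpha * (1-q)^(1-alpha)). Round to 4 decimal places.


Renyi divergence of order alpha between Bernoulli distributions:
D = (1/(alpha-1))*log(p^alpha * q^(1-alpha) + (1-p)^alpha * (1-q)^(1-alpha)).
alpha = 5, p = 0.55, q = 0.4.
p^alpha * q^(1-alpha) = 0.55^5 * 0.4^-4 = 1.965955.
(1-p)^alpha * (1-q)^(1-alpha) = 0.45^5 * 0.6^-4 = 0.142383.
sum = 1.965955 + 0.142383 = 2.108337.
D = (1/4)*log(2.108337) = 0.1865

0.1865


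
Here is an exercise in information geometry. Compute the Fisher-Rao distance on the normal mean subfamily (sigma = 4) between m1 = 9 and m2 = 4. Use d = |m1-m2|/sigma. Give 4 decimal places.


On the fixed-variance normal subfamily, geodesic distance = |m1-m2|/sigma.
|9 - 4| = 5.
sigma = 4.
d = 5/4 = 1.2500

1.2500


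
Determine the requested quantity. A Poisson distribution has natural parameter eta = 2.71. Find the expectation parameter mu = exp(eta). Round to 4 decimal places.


Expectation parameter for Poisson exponential family:
mu = exp(eta).
eta = 2.71.
mu = exp(2.71) = 15.0293

15.0293


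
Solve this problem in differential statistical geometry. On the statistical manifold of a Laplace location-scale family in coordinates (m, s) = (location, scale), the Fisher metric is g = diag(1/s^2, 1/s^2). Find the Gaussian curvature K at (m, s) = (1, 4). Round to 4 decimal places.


The metric has the form g = (A dm^2 + B ds^2)/s^2 with A = 1, B = 1.
Substitute u = sqrt(A/B)*m: g = B*(du^2 + ds^2)/s^2, i.e. B times the
Poincare upper half-plane metric, which has constant Gaussian curvature -1.
Scaling a 2D metric by a constant c divides the Gaussian curvature by c,
so K = -1/B = -1/(1) = -1.0000 everywhere (the point (m, s) = (1, 4) is irrelevant:
the curvature is constant).
The requested Gaussian curvature is K = -1.0000.

-1.0000


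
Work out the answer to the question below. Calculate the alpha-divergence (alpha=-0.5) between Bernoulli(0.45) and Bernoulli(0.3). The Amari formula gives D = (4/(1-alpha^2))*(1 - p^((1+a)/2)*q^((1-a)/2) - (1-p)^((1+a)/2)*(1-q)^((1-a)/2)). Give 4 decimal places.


Amari alpha-divergence:
D = (4/(1-alpha^2))*(1 - p^((1+a)/2)*q^((1-a)/2) - (1-p)^((1+a)/2)*(1-q)^((1-a)/2)).
alpha = -0.5, p = 0.45, q = 0.3.
e1 = (1+alpha)/2 = 0.25, e2 = (1-alpha)/2 = 0.75.
t1 = p^e1 * q^e2 = 0.45^0.25 * 0.3^0.75 = 0.332005.
t2 = (1-p)^e1 * (1-q)^e2 = 0.55^0.25 * 0.7^0.75 = 0.659044.
4/(1-alpha^2) = 5.333333.
D = 5.333333*(1 - 0.332005 - 0.659044) = 0.0477

0.0477


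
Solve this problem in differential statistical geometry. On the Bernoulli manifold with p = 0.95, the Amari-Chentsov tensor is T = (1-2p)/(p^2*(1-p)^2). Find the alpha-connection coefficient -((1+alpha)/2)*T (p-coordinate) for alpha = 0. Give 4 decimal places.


Skewness (Amari-Chentsov) tensor: T = (1-2p)/(p^2*(1-p)^2).
p = 0.95, 1-2p = -0.9, p^2 = 0.9025, (1-p)^2 = 0.0025.
T = -0.9/(0.9025 * 0.0025) = -398.891967.
In the p-coordinate, Gamma^(alpha) = Gamma^(0) - (alpha/2)*T with Gamma^(0) = (1/2)*g'(p) = -T/2,
so Gamma^(alpha) = -((1+alpha)/2)*T.
alpha = 0, -(1+alpha)/2 = -0.5.
Gamma = -0.5 * -398.891967 = 199.4460

199.4460


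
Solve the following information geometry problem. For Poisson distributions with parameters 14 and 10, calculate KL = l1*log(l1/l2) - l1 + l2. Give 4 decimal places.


KL divergence for Poisson:
KL = l1*log(l1/l2) - l1 + l2.
l1 = 14, l2 = 10.
log(14/10) = 0.336472.
l1*log(l1/l2) = 14 * 0.336472 = 4.710611.
KL = 4.710611 - 14 + 10 = 0.7106

0.7106


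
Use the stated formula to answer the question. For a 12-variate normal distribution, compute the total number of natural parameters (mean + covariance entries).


Exponential family dimension calculation:
For 12-dim MVN: mean has 12 params, covariance has 12*13/2 = 78 unique entries.
Total dim = 12 + 78 = 90.

90


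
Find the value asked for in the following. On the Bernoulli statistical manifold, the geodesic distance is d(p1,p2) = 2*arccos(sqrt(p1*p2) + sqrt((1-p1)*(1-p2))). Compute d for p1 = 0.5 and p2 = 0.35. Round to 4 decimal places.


Geodesic distance on Bernoulli manifold:
d(p1,p2) = 2*arccos(sqrt(p1*p2) + sqrt((1-p1)*(1-p2))).
sqrt(p1*p2) = sqrt(0.5*0.35) = 0.41833.
sqrt((1-p1)*(1-p2)) = sqrt(0.5*0.65) = 0.570088.
arg = 0.41833 + 0.570088 = 0.988418.
d = 2*arccos(0.988418) = 0.3047

0.3047


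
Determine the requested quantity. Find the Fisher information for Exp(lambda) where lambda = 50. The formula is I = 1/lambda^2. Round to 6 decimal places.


Fisher information for exponential: I(lambda) = 1/lambda^2.
lambda = 50, lambda^2 = 2500.
I = 1/2500 = 0.000400

0.000400


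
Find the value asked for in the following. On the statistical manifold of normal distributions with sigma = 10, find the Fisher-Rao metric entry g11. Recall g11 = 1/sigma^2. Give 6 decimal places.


For the 2-parameter normal family, the Fisher metric has:
  g11 = 1/sigma^2, g22 = 2/sigma^2.
sigma = 10, sigma^2 = 100.
g11 = 0.010000

0.010000


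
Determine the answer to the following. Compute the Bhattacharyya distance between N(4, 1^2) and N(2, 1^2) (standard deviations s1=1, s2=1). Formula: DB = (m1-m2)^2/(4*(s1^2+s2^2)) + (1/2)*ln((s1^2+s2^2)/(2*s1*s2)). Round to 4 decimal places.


Bhattacharyya distance between two Gaussians:
DB = (m1-m2)^2/(4*(s1^2+s2^2)) + (1/2)*ln((s1^2+s2^2)/(2*s1*s2)).
(m1-m2)^2 = (2)^2 = 4.
s1^2+s2^2 = 1 + 1 = 2.
term1 = 4/8 = 0.5.
term2 = 0.5*ln(2/2.0) = 0.0.
DB = 0.5 + 0.0 = 0.5000

0.5000


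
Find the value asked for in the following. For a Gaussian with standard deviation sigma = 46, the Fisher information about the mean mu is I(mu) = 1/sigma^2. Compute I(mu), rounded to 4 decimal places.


The Fisher information for the mean of a normal distribution is I(mu) = 1/sigma^2.
sigma = 46, so sigma^2 = 2116.
I(mu) = 1/2116 = 0.0005

0.0005


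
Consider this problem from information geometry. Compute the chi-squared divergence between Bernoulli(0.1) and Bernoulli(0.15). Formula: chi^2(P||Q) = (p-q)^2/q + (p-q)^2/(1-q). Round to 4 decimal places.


Chi-squared divergence between Bernoulli distributions:
chi^2 = (p-q)^2/q + (p-q)^2/(1-q).
p = 0.1, q = 0.15, p-q = -0.05.
(p-q)^2 = 0.0025.
term1 = 0.0025/0.15 = 0.016667.
term2 = 0.0025/0.85 = 0.002941.
chi^2 = 0.016667 + 0.002941 = 0.0196

0.0196


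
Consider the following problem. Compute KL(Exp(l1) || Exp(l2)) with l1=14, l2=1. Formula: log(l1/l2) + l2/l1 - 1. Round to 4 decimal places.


KL divergence for exponential family:
KL = log(l1/l2) + l2/l1 - 1.
log(14/1) = 2.639057.
1/14 = 0.071429.
KL = 2.639057 + 0.071429 - 1 = 1.7105

1.7105


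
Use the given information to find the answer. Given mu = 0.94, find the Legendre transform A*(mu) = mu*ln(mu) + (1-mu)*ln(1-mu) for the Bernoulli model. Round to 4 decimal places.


Legendre transform for Bernoulli:
A*(mu) = mu*log(mu) + (1-mu)*log(1-mu).
mu = 0.94, 1-mu = 0.06.
mu*log(mu) = 0.94*log(0.94) = -0.058163.
(1-mu)*log(1-mu) = 0.06*log(0.06) = -0.168805.
A* = -0.058163 + -0.168805 = -0.2270

-0.2270


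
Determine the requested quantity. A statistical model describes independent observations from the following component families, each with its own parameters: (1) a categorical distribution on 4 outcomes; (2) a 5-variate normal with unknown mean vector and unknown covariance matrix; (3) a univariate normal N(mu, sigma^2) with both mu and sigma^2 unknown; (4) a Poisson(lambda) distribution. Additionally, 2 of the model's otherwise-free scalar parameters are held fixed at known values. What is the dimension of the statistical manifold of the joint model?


The dimension of a statistical manifold equals the number of free
(independent) real parameters of the model. For a product of independent
blocks the parameter counts add.
- categorical on 4 outcomes (probabilities sum to 1): 4-1 = 3.
- 5-variate normal: 5 (mean) + 5*6/2 = 15 (symmetric covariance) = 20.
- normal (mu, sigma^2): 2.
- Poisson (lambda): 1.
Total = 3 + 20 + 2 + 1 = 26.
2 parameter(s) fixed at known values: 26 - 2 = 24.
Dimension = 24

24


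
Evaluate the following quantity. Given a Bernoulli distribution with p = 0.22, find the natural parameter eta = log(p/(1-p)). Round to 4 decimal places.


Natural parameter for Bernoulli: eta = log(p/(1-p)).
p = 0.22, 1-p = 0.78.
p/(1-p) = 0.282051.
eta = log(0.282051) = -1.2657

-1.2657


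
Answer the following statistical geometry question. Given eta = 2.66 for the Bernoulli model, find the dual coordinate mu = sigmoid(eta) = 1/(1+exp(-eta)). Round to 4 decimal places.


Dual coordinate (expectation parameter) for Bernoulli:
mu = 1/(1+exp(-eta)).
eta = 2.66.
exp(-eta) = exp(-2.66) = 0.069948.
mu = 1/(1+0.069948) = 0.9346

0.9346


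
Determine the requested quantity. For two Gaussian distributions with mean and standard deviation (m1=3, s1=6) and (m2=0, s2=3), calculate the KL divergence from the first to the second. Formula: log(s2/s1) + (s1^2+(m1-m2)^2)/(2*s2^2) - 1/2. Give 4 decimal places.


KL divergence between normal distributions:
KL = log(s2/s1) + (s1^2 + (m1-m2)^2)/(2*s2^2) - 1/2.
log(3/6) = -0.693147.
(6^2 + (3-0)^2)/(2*3^2) = (36 + 9)/18 = 2.5.
KL = -0.693147 + 2.5 - 0.5 = 1.3069

1.3069


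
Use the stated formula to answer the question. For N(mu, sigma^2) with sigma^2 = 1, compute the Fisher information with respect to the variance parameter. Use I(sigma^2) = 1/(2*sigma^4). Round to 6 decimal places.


Fisher information for variance: I(sigma^2) = 1/(2*sigma^4).
sigma^2 = 1, so sigma^4 = 1.
I = 1/(2*1) = 1/2 = 0.500000

0.500000


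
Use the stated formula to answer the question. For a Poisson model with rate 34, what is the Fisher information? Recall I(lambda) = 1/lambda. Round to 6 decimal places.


Fisher information for Poisson: I(lambda) = 1/lambda.
lambda = 34.
I(lambda) = 1/34 = 0.029412

0.029412


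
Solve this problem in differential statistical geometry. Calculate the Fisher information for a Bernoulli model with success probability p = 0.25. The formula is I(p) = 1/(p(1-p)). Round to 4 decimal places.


For Bernoulli(p), Fisher information is I(p) = 1/(p*(1-p)).
p = 0.25, 1-p = 0.75.
p*(1-p) = 0.1875.
I(p) = 1/0.1875 = 5.3333

5.3333


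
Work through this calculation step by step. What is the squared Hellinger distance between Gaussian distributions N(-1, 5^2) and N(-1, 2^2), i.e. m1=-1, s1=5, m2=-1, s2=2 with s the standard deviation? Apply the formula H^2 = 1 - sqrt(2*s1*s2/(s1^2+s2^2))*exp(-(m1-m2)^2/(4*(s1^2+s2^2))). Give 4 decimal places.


Squared Hellinger distance for Gaussians:
H^2 = 1 - sqrt(2*s1*s2/(s1^2+s2^2)) * exp(-(m1-m2)^2/(4*(s1^2+s2^2))).
s1^2 = 25, s2^2 = 4, s1^2+s2^2 = 29.
sqrt(2*5*2/(29)) = 0.830455.
(m1-m2)^2 = (0)^2 = 0.
exp(-0/(4*29)) = exp(0.0) = 1.0.
H^2 = 1 - 0.830455*1.0 = 0.1695

0.1695


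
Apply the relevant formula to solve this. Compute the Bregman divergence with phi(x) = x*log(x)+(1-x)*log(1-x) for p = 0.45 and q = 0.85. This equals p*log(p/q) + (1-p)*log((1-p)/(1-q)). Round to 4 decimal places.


Bregman divergence with negative entropy generator:
D = p*log(p/q) + (1-p)*log((1-p)/(1-q)).
p = 0.45, q = 0.85.
p*log(p/q) = 0.45*log(0.45/0.85) = -0.286195.
(1-p)*log((1-p)/(1-q)) = 0.55*log(0.55/0.15) = 0.714606.
D = -0.286195 + 0.714606 = 0.4284

0.4284


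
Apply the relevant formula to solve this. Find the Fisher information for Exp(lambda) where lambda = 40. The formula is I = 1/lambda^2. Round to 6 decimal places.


Fisher information for exponential: I(lambda) = 1/lambda^2.
lambda = 40, lambda^2 = 1600.
I = 1/1600 = 0.000625

0.000625


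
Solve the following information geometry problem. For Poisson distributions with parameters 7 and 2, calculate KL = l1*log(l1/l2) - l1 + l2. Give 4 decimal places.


KL divergence for Poisson:
KL = l1*log(l1/l2) - l1 + l2.
l1 = 7, l2 = 2.
log(7/2) = 1.252763.
l1*log(l1/l2) = 7 * 1.252763 = 8.769341.
KL = 8.769341 - 7 + 2 = 3.7693

3.7693


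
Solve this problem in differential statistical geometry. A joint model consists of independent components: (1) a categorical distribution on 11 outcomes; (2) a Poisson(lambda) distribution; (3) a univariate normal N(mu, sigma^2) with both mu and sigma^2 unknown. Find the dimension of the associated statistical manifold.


The dimension of a statistical manifold equals the number of free
(independent) real parameters of the model. For a product of independent
blocks the parameter counts add.
- categorical on 11 outcomes (probabilities sum to 1): 11-1 = 10.
- Poisson (lambda): 1.
- normal (mu, sigma^2): 2.
Total = 10 + 1 + 2 = 13.
Dimension = 13

13


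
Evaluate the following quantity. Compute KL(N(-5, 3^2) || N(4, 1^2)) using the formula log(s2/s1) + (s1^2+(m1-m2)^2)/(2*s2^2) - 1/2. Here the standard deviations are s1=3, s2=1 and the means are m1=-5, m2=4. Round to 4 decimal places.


KL divergence between normal distributions:
KL = log(s2/s1) + (s1^2 + (m1-m2)^2)/(2*s2^2) - 1/2.
log(1/3) = -1.098612.
(3^2 + (-5-4)^2)/(2*1^2) = (9 + 81)/2 = 45.0.
KL = -1.098612 + 45.0 - 0.5 = 43.4014

43.4014


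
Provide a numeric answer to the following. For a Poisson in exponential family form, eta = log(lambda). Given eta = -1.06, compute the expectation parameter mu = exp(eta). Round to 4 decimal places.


Expectation parameter for Poisson exponential family:
mu = exp(eta).
eta = -1.06.
mu = exp(-1.06) = 0.3465

0.3465


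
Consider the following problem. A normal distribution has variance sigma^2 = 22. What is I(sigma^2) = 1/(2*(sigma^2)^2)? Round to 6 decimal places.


Fisher information for variance: I(sigma^2) = 1/(2*sigma^4).
sigma^2 = 22, so sigma^4 = 484.
I = 1/(2*484) = 1/968 = 0.001033

0.001033


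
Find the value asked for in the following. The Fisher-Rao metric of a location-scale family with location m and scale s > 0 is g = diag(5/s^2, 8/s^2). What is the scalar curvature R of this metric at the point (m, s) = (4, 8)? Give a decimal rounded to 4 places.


The metric has the form g = (A dm^2 + B ds^2)/s^2 with A = 5, B = 8.
Substitute u = sqrt(A/B)*m: g = B*(du^2 + ds^2)/s^2, i.e. B times the
Poincare upper half-plane metric, which has constant Gaussian curvature -1.
Scaling a 2D metric by a constant c divides the Gaussian curvature by c,
so K = -1/B = -1/(8) = -0.1250 everywhere (the point (m, s) = (4, 8) is irrelevant:
the curvature is constant).
Scalar curvature in dimension 2: R = 2K = -2/(8) = -0.2500.

-0.2500


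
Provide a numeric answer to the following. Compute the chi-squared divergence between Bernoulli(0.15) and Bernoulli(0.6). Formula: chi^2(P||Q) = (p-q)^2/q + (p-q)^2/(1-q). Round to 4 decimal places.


Chi-squared divergence between Bernoulli distributions:
chi^2 = (p-q)^2/q + (p-q)^2/(1-q).
p = 0.15, q = 0.6, p-q = -0.45.
(p-q)^2 = 0.2025.
term1 = 0.2025/0.6 = 0.3375.
term2 = 0.2025/0.4 = 0.50625.
chi^2 = 0.3375 + 0.50625 = 0.8437

0.8437


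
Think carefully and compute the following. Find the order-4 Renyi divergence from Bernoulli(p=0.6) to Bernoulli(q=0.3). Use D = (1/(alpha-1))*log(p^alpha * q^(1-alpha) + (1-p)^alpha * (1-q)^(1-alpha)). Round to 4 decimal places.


Renyi divergence of order alpha between Bernoulli distributions:
D = (1/(alpha-1))*log(p^alpha * q^(1-alpha) + (1-p)^alpha * (1-q)^(1-alpha)).
alpha = 4, p = 0.6, q = 0.3.
p^alpha * q^(1-alpha) = 0.6^4 * 0.3^-3 = 4.8.
(1-p)^alpha * (1-q)^(1-alpha) = 0.4^4 * 0.7^-3 = 0.074636.
sum = 4.8 + 0.074636 = 4.874636.
D = (1/3)*log(4.874636) = 0.5280

0.5280


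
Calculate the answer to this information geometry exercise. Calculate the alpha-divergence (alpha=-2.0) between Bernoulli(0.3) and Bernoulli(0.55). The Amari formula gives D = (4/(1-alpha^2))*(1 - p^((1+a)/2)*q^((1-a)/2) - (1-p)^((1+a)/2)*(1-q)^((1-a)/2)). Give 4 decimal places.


Amari alpha-divergence:
D = (4/(1-alpha^2))*(1 - p^((1+a)/2)*q^((1-a)/2) - (1-p)^((1+a)/2)*(1-q)^((1-a)/2)).
alpha = -2.0, p = 0.3, q = 0.55.
e1 = (1+alpha)/2 = -0.5, e2 = (1-alpha)/2 = 1.5.
t1 = p^e1 * q^e2 = 0.3^-0.5 * 0.55^1.5 = 0.744704.
t2 = (1-p)^e1 * (1-q)^e2 = 0.7^-0.5 * 0.45^1.5 = 0.360803.
4/(1-alpha^2) = -1.333333.
D = -1.333333*(1 - 0.744704 - 0.360803) = 0.1407

0.1407


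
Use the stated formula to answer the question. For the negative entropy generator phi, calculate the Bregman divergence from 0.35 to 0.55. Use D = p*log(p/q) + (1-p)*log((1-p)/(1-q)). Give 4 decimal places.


Bregman divergence with negative entropy generator:
D = p*log(p/q) + (1-p)*log((1-p)/(1-q)).
p = 0.35, q = 0.55.
p*log(p/q) = 0.35*log(0.35/0.55) = -0.158195.
(1-p)*log((1-p)/(1-q)) = 0.65*log(0.65/0.45) = 0.239021.
D = -0.158195 + 0.239021 = 0.0808

0.0808


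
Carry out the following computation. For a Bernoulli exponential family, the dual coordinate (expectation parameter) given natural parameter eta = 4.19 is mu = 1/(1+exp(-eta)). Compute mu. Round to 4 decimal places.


Dual coordinate (expectation parameter) for Bernoulli:
mu = 1/(1+exp(-eta)).
eta = 4.19.
exp(-eta) = exp(-4.19) = 0.015146.
mu = 1/(1+0.015146) = 0.9851

0.9851


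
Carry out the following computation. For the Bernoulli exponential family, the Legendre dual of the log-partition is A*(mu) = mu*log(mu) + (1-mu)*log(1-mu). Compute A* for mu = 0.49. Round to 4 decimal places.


Legendre transform for Bernoulli:
A*(mu) = mu*log(mu) + (1-mu)*log(1-mu).
mu = 0.49, 1-mu = 0.51.
mu*log(mu) = 0.49*log(0.49) = -0.349541.
(1-mu)*log(1-mu) = 0.51*log(0.51) = -0.343406.
A* = -0.349541 + -0.343406 = -0.6929

-0.6929


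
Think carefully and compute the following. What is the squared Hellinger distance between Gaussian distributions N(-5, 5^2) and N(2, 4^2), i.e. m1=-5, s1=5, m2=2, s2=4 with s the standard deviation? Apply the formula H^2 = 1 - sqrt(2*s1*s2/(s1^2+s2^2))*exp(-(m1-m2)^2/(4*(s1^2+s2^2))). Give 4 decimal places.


Squared Hellinger distance for Gaussians:
H^2 = 1 - sqrt(2*s1*s2/(s1^2+s2^2)) * exp(-(m1-m2)^2/(4*(s1^2+s2^2))).
s1^2 = 25, s2^2 = 16, s1^2+s2^2 = 41.
sqrt(2*5*4/(41)) = 0.98773.
(m1-m2)^2 = (-7)^2 = 49.
exp(-49/(4*41)) = exp(-0.29878) = 0.741722.
H^2 = 1 - 0.98773*0.741722 = 0.2674

0.2674


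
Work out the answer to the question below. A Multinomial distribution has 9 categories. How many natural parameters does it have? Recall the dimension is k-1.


Exponential family dimension calculation:
For Multinomial with k=9 categories, dim = k-1 = 8.

8


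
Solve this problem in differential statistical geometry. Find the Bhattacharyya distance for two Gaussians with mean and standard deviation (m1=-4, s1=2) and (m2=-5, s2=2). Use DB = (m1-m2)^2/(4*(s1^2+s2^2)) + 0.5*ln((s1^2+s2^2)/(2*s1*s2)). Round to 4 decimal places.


Bhattacharyya distance between two Gaussians:
DB = (m1-m2)^2/(4*(s1^2+s2^2)) + (1/2)*ln((s1^2+s2^2)/(2*s1*s2)).
(m1-m2)^2 = (1)^2 = 1.
s1^2+s2^2 = 4 + 4 = 8.
term1 = 1/32 = 0.03125.
term2 = 0.5*ln(8/8.0) = 0.0.
DB = 0.03125 + 0.0 = 0.0313

0.0313


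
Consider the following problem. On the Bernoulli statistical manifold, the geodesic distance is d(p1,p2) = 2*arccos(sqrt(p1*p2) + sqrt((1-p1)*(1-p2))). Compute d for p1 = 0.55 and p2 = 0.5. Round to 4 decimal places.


Geodesic distance on Bernoulli manifold:
d(p1,p2) = 2*arccos(sqrt(p1*p2) + sqrt((1-p1)*(1-p2))).
sqrt(p1*p2) = sqrt(0.55*0.5) = 0.524404.
sqrt((1-p1)*(1-p2)) = sqrt(0.45*0.5) = 0.474342.
arg = 0.524404 + 0.474342 = 0.998746.
d = 2*arccos(0.998746) = 0.1002

0.1002


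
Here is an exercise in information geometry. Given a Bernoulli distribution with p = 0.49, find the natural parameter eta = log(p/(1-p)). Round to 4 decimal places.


Natural parameter for Bernoulli: eta = log(p/(1-p)).
p = 0.49, 1-p = 0.51.
p/(1-p) = 0.960784.
eta = log(0.960784) = -0.0400

-0.0400


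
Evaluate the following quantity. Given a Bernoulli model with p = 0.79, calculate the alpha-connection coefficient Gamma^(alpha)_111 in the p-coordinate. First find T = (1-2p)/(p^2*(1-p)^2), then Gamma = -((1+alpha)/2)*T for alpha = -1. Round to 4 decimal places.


Skewness (Amari-Chentsov) tensor: T = (1-2p)/(p^2*(1-p)^2).
p = 0.79, 1-2p = -0.58, p^2 = 0.6241, (1-p)^2 = 0.0441.
T = -0.58/(0.6241 * 0.0441) = -21.07343.
In the p-coordinate, Gamma^(alpha) = Gamma^(0) - (alpha/2)*T with Gamma^(0) = (1/2)*g'(p) = -T/2,
so Gamma^(alpha) = -((1+alpha)/2)*T.
alpha = -1, -(1+alpha)/2 = 0.0.
Gamma = 0.0 * -21.07343 = 0.0000

0.0000


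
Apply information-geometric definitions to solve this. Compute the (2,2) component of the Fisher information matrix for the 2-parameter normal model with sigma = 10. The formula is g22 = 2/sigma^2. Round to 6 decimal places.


For the 2-parameter normal family, the Fisher metric has:
  g11 = 1/sigma^2, g22 = 2/sigma^2.
sigma = 10, sigma^2 = 100.
g22 = 0.020000

0.020000


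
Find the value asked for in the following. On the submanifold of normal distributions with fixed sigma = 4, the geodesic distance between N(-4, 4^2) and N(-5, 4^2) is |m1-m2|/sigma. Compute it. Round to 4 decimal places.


On the fixed-variance normal subfamily, geodesic distance = |m1-m2|/sigma.
|-4 - -5| = 1.
sigma = 4.
d = 1/4 = 0.2500

0.2500


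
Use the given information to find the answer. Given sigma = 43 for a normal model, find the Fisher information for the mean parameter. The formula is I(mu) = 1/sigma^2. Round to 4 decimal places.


The Fisher information for the mean of a normal distribution is I(mu) = 1/sigma^2.
sigma = 43, so sigma^2 = 1849.
I(mu) = 1/1849 = 0.0005

0.0005


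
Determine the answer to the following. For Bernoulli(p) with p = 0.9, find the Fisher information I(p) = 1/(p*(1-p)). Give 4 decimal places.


For Bernoulli(p), Fisher information is I(p) = 1/(p*(1-p)).
p = 0.9, 1-p = 0.1.
p*(1-p) = 0.09.
I(p) = 1/0.09 = 11.1111

11.1111


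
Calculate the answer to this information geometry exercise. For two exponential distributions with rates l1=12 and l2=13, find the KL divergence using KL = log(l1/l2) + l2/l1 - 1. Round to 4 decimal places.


KL divergence for exponential family:
KL = log(l1/l2) + l2/l1 - 1.
log(12/13) = -0.080043.
13/12 = 1.083333.
KL = -0.080043 + 1.083333 - 1 = 0.0033

0.0033


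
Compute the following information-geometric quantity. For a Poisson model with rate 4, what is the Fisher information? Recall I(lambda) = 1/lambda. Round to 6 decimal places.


Fisher information for Poisson: I(lambda) = 1/lambda.
lambda = 4.
I(lambda) = 1/4 = 0.250000

0.250000


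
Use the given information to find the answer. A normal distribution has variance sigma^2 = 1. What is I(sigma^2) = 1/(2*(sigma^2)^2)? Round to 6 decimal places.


Fisher information for variance: I(sigma^2) = 1/(2*sigma^4).
sigma^2 = 1, so sigma^4 = 1.
I = 1/(2*1) = 1/2 = 0.500000

0.500000


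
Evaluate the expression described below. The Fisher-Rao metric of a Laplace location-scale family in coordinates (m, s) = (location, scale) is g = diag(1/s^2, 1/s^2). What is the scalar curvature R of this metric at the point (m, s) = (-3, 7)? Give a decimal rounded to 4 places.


The metric has the form g = (A dm^2 + B ds^2)/s^2 with A = 1, B = 1.
Substitute u = sqrt(A/B)*m: g = B*(du^2 + ds^2)/s^2, i.e. B times the
Poincare upper half-plane metric, which has constant Gaussian curvature -1.
Scaling a 2D metric by a constant c divides the Gaussian curvature by c,
so K = -1/B = -1/(1) = -1.0000 everywhere (the point (m, s) = (-3, 7) is irrelevant:
the curvature is constant).
Scalar curvature in dimension 2: R = 2K = -2/(1) = -2.0000.

-2.0000


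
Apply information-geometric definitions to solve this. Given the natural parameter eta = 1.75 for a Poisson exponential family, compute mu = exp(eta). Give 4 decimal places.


Expectation parameter for Poisson exponential family:
mu = exp(eta).
eta = 1.75.
mu = exp(1.75) = 5.7546

5.7546


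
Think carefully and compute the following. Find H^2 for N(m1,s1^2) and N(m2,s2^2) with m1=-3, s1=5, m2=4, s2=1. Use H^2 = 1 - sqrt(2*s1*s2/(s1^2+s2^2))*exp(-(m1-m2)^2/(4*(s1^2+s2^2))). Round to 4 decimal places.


Squared Hellinger distance for Gaussians:
H^2 = 1 - sqrt(2*s1*s2/(s1^2+s2^2)) * exp(-(m1-m2)^2/(4*(s1^2+s2^2))).
s1^2 = 25, s2^2 = 1, s1^2+s2^2 = 26.
sqrt(2*5*1/(26)) = 0.620174.
(m1-m2)^2 = (-7)^2 = 49.
exp(-49/(4*26)) = exp(-0.471154) = 0.624282.
H^2 = 1 - 0.620174*0.624282 = 0.6128

0.6128


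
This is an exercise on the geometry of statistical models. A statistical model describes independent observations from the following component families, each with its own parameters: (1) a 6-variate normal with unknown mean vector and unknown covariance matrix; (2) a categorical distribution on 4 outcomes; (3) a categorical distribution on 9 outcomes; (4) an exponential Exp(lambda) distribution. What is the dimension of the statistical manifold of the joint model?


The dimension of a statistical manifold equals the number of free
(independent) real parameters of the model. For a product of independent
blocks the parameter counts add.
- 6-variate normal: 6 (mean) + 6*7/2 = 21 (symmetric covariance) = 27.
- categorical on 4 outcomes (probabilities sum to 1): 4-1 = 3.
- categorical on 9 outcomes (probabilities sum to 1): 9-1 = 8.
- exponential (lambda): 1.
Total = 27 + 3 + 8 + 1 = 39.
Dimension = 39

39


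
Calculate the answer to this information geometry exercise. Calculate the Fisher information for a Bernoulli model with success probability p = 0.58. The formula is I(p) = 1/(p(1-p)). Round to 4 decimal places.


For Bernoulli(p), Fisher information is I(p) = 1/(p*(1-p)).
p = 0.58, 1-p = 0.42.
p*(1-p) = 0.2436.
I(p) = 1/0.2436 = 4.1051

4.1051


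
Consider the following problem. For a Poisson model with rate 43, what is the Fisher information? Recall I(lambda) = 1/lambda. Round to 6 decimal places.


Fisher information for Poisson: I(lambda) = 1/lambda.
lambda = 43.
I(lambda) = 1/43 = 0.023256

0.023256


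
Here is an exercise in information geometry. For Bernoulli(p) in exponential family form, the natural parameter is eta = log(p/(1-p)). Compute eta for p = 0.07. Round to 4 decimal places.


Natural parameter for Bernoulli: eta = log(p/(1-p)).
p = 0.07, 1-p = 0.93.
p/(1-p) = 0.075269.
eta = log(0.075269) = -2.5867

-2.5867


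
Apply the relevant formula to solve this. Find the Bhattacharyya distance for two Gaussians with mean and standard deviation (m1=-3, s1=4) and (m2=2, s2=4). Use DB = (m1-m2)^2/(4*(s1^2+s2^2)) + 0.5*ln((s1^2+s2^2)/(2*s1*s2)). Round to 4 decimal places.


Bhattacharyya distance between two Gaussians:
DB = (m1-m2)^2/(4*(s1^2+s2^2)) + (1/2)*ln((s1^2+s2^2)/(2*s1*s2)).
(m1-m2)^2 = (-5)^2 = 25.
s1^2+s2^2 = 16 + 16 = 32.
term1 = 25/128 = 0.195312.
term2 = 0.5*ln(32/32.0) = 0.0.
DB = 0.195312 + 0.0 = 0.1953

0.1953


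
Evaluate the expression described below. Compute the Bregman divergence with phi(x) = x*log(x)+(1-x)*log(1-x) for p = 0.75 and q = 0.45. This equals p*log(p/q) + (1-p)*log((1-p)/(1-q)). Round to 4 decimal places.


Bregman divergence with negative entropy generator:
D = p*log(p/q) + (1-p)*log((1-p)/(1-q)).
p = 0.75, q = 0.45.
p*log(p/q) = 0.75*log(0.75/0.45) = 0.383119.
(1-p)*log((1-p)/(1-q)) = 0.25*log(0.25/0.55) = -0.197114.
D = 0.383119 + -0.197114 = 0.1860

0.1860


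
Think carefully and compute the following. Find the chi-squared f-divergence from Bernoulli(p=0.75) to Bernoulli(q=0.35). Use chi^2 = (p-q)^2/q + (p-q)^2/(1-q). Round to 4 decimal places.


Chi-squared divergence between Bernoulli distributions:
chi^2 = (p-q)^2/q + (p-q)^2/(1-q).
p = 0.75, q = 0.35, p-q = 0.4.
(p-q)^2 = 0.16.
term1 = 0.16/0.35 = 0.457143.
term2 = 0.16/0.65 = 0.246154.
chi^2 = 0.457143 + 0.246154 = 0.7033

0.7033


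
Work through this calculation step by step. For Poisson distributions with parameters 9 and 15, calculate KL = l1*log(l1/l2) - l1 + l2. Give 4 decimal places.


KL divergence for Poisson:
KL = l1*log(l1/l2) - l1 + l2.
l1 = 9, l2 = 15.
log(9/15) = -0.510826.
l1*log(l1/l2) = 9 * -0.510826 = -4.597431.
KL = -4.597431 - 9 + 15 = 1.4026

1.4026


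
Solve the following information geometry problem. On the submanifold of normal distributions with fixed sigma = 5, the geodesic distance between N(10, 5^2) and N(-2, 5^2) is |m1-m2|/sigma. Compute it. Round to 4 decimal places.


On the fixed-variance normal subfamily, geodesic distance = |m1-m2|/sigma.
|10 - -2| = 12.
sigma = 5.
d = 12/5 = 2.4000

2.4000


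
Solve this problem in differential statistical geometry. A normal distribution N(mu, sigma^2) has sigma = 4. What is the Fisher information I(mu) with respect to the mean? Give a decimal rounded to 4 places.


The Fisher information for the mean of a normal distribution is I(mu) = 1/sigma^2.
sigma = 4, so sigma^2 = 16.
I(mu) = 1/16 = 0.0625

0.0625


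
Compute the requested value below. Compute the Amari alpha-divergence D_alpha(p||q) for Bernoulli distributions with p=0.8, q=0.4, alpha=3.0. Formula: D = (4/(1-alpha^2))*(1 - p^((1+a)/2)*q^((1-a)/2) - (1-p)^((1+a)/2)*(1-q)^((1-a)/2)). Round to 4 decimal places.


Amari alpha-divergence:
D = (4/(1-alpha^2))*(1 - p^((1+a)/2)*q^((1-a)/2) - (1-p)^((1+a)/2)*(1-q)^((1-a)/2)).
alpha = 3.0, p = 0.8, q = 0.4.
e1 = (1+alpha)/2 = 2.0, e2 = (1-alpha)/2 = -1.0.
t1 = p^e1 * q^e2 = 0.8^2.0 * 0.4^-1.0 = 1.6.
t2 = (1-p)^e1 * (1-q)^e2 = 0.2^2.0 * 0.6^-1.0 = 0.066667.
4/(1-alpha^2) = -0.5.
D = -0.5*(1 - 1.6 - 0.066667) = 0.3333

0.3333


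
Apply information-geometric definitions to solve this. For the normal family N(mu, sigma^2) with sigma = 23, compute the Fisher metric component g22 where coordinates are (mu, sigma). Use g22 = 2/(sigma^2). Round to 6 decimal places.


For the 2-parameter normal family, the Fisher metric has:
  g11 = 1/sigma^2, g22 = 2/sigma^2.
sigma = 23, sigma^2 = 529.
g22 = 0.003781

0.003781


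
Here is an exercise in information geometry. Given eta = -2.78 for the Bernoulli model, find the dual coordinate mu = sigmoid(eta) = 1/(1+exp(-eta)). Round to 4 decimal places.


Dual coordinate (expectation parameter) for Bernoulli:
mu = 1/(1+exp(-eta)).
eta = -2.78.
exp(-eta) = exp(2.78) = 16.119021.
mu = 1/(1+16.119021) = 0.0584

0.0584


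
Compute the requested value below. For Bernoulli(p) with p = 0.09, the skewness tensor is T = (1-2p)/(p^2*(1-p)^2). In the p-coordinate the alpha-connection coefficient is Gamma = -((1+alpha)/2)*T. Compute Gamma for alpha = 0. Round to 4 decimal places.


Skewness (Amari-Chentsov) tensor: T = (1-2p)/(p^2*(1-p)^2).
p = 0.09, 1-2p = 0.82, p^2 = 0.0081, (1-p)^2 = 0.8281.
T = 0.82/(0.0081 * 0.8281) = 122.249206.
In the p-coordinate, Gamma^(alpha) = Gamma^(0) - (alpha/2)*T with Gamma^(0) = (1/2)*g'(p) = -T/2,
so Gamma^(alpha) = -((1+alpha)/2)*T.
alpha = 0, -(1+alpha)/2 = -0.5.
Gamma = -0.5 * 122.249206 = -61.1246

-61.1246


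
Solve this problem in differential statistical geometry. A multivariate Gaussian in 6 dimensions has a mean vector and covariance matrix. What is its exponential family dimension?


Exponential family dimension calculation:
For 6-dim MVN: mean has 6 params, covariance has 6*7/2 = 21 unique entries.
Total dim = 6 + 21 = 27.

27


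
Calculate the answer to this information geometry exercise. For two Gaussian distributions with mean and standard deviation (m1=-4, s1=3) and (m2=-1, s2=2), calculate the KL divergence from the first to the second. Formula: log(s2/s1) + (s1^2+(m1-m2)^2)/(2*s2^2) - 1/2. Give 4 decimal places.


KL divergence between normal distributions:
KL = log(s2/s1) + (s1^2 + (m1-m2)^2)/(2*s2^2) - 1/2.
log(2/3) = -0.405465.
(3^2 + (-4--1)^2)/(2*2^2) = (9 + 9)/8 = 2.25.
KL = -0.405465 + 2.25 - 0.5 = 1.3445

1.3445


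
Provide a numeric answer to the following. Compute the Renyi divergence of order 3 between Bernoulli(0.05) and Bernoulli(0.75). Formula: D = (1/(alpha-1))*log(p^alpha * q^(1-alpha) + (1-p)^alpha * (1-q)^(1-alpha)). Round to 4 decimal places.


Renyi divergence of order alpha between Bernoulli distributions:
D = (1/(alpha-1))*log(p^alpha * q^(1-alpha) + (1-p)^alpha * (1-q)^(1-alpha)).
alpha = 3, p = 0.05, q = 0.75.
p^alpha * q^(1-alpha) = 0.05^3 * 0.75^-2 = 0.000222.
(1-p)^alpha * (1-q)^(1-alpha) = 0.95^3 * 0.25^-2 = 13.718.
sum = 0.000222 + 13.718 = 13.718222.
D = (1/2)*log(13.718222) = 1.3094

1.3094


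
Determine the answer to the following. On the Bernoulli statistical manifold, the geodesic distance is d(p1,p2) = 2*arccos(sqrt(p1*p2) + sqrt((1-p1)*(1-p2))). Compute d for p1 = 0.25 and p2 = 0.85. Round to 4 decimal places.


Geodesic distance on Bernoulli manifold:
d(p1,p2) = 2*arccos(sqrt(p1*p2) + sqrt((1-p1)*(1-p2))).
sqrt(p1*p2) = sqrt(0.25*0.85) = 0.460977.
sqrt((1-p1)*(1-p2)) = sqrt(0.75*0.15) = 0.33541.
arg = 0.460977 + 0.33541 = 0.796387.
d = 2*arccos(0.796387) = 1.2990

1.2990


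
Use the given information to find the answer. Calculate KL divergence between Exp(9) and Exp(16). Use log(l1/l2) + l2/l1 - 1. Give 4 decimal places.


KL divergence for exponential family:
KL = log(l1/l2) + l2/l1 - 1.
log(9/16) = -0.575364.
16/9 = 1.777778.
KL = -0.575364 + 1.777778 - 1 = 0.2024

0.2024


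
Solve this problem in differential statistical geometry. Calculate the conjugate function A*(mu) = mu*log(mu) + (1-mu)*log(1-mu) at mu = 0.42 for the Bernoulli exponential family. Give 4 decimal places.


Legendre transform for Bernoulli:
A*(mu) = mu*log(mu) + (1-mu)*log(1-mu).
mu = 0.42, 1-mu = 0.58.
mu*log(mu) = 0.42*log(0.42) = -0.36435.
(1-mu)*log(1-mu) = 0.58*log(0.58) = -0.315942.
A* = -0.36435 + -0.315942 = -0.6803

-0.6803


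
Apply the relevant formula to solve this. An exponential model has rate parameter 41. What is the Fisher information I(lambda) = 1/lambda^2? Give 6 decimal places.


Fisher information for exponential: I(lambda) = 1/lambda^2.
lambda = 41, lambda^2 = 1681.
I = 1/1681 = 0.000595

0.000595


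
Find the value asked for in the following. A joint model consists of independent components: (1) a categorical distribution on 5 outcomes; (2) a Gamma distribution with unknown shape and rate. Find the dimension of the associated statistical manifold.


The dimension of a statistical manifold equals the number of free
(independent) real parameters of the model. For a product of independent
blocks the parameter counts add.
- categorical on 5 outcomes (probabilities sum to 1): 5-1 = 4.
- Gamma (shape, rate): 2.
Total = 4 + 2 = 6.
Dimension = 6

6


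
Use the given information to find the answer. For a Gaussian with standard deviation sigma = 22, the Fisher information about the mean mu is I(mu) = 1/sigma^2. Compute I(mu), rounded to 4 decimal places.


The Fisher information for the mean of a normal distribution is I(mu) = 1/sigma^2.
sigma = 22, so sigma^2 = 484.
I(mu) = 1/484 = 0.0021

0.0021


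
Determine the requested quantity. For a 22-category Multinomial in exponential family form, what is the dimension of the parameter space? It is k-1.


Exponential family dimension calculation:
For Multinomial with k=22 categories, dim = k-1 = 21.

21


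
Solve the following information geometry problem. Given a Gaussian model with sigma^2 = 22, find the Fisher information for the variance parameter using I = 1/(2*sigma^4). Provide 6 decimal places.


Fisher information for variance: I(sigma^2) = 1/(2*sigma^4).
sigma^2 = 22, so sigma^4 = 484.
I = 1/(2*484) = 1/968 = 0.001033

0.001033


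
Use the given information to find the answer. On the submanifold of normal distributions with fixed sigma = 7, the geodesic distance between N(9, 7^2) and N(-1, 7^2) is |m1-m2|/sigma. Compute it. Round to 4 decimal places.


On the fixed-variance normal subfamily, geodesic distance = |m1-m2|/sigma.
|9 - -1| = 10.
sigma = 7.
d = 10/7 = 1.4286

1.4286


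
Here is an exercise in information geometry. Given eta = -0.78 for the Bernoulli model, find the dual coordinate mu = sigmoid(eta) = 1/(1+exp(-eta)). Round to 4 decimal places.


Dual coordinate (expectation parameter) for Bernoulli:
mu = 1/(1+exp(-eta)).
eta = -0.78.
exp(-eta) = exp(0.78) = 2.181472.
mu = 1/(1+2.181472) = 0.3143

0.3143


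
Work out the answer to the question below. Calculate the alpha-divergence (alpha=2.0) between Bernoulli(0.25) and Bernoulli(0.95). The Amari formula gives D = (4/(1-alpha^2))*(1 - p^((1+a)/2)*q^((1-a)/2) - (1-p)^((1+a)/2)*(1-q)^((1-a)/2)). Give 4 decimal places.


Amari alpha-divergence:
D = (4/(1-alpha^2))*(1 - p^((1+a)/2)*q^((1-a)/2) - (1-p)^((1+a)/2)*(1-q)^((1-a)/2)).
alpha = 2.0, p = 0.25, q = 0.95.
e1 = (1+alpha)/2 = 1.5, e2 = (1-alpha)/2 = -0.5.
t1 = p^e1 * q^e2 = 0.25^1.5 * 0.95^-0.5 = 0.128247.
t2 = (1-p)^e1 * (1-q)^e2 = 0.75^1.5 * 0.05^-0.5 = 2.904738.
4/(1-alpha^2) = -1.333333.
D = -1.333333*(1 - 0.128247 - 2.904738) = 2.7106

2.7106


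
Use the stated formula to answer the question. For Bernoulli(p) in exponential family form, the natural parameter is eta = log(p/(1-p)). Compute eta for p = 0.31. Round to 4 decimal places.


Natural parameter for Bernoulli: eta = log(p/(1-p)).
p = 0.31, 1-p = 0.69.
p/(1-p) = 0.449275.
eta = log(0.449275) = -0.8001

-0.8001


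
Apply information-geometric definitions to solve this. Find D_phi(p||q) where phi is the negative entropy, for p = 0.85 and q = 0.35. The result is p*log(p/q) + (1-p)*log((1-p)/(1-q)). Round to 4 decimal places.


Bregman divergence with negative entropy generator:
D = p*log(p/q) + (1-p)*log((1-p)/(1-q)).
p = 0.85, q = 0.35.
p*log(p/q) = 0.85*log(0.85/0.35) = 0.754208.
(1-p)*log((1-p)/(1-q)) = 0.15*log(0.15/0.65) = -0.219951.
D = 0.754208 + -0.219951 = 0.5343

0.5343


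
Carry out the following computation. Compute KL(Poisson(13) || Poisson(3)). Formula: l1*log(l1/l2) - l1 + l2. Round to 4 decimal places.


KL divergence for Poisson:
KL = l1*log(l1/l2) - l1 + l2.
l1 = 13, l2 = 3.
log(13/3) = 1.466337.
l1*log(l1/l2) = 13 * 1.466337 = 19.062382.
KL = 19.062382 - 13 + 3 = 9.0624

9.0624


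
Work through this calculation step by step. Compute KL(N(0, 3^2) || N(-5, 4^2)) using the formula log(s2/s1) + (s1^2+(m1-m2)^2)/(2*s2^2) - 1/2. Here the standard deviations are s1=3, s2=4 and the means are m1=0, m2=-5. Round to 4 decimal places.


KL divergence between normal distributions:
KL = log(s2/s1) + (s1^2 + (m1-m2)^2)/(2*s2^2) - 1/2.
log(4/3) = 0.287682.
(3^2 + (0--5)^2)/(2*4^2) = (9 + 25)/32 = 1.0625.
KL = 0.287682 + 1.0625 - 0.5 = 0.8502

0.8502


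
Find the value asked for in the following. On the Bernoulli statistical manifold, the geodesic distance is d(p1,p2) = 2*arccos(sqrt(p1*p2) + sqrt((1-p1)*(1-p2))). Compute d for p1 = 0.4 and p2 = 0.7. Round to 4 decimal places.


Geodesic distance on Bernoulli manifold:
d(p1,p2) = 2*arccos(sqrt(p1*p2) + sqrt((1-p1)*(1-p2))).
sqrt(p1*p2) = sqrt(0.4*0.7) = 0.52915.
sqrt((1-p1)*(1-p2)) = sqrt(0.6*0.3) = 0.424264.
arg = 0.52915 + 0.424264 = 0.953414.
d = 2*arccos(0.953414) = 0.6129

0.6129


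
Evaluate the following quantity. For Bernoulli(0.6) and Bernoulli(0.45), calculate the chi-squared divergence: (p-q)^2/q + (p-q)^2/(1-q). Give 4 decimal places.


Chi-squared divergence between Bernoulli distributions:
chi^2 = (p-q)^2/q + (p-q)^2/(1-q).
p = 0.6, q = 0.45, p-q = 0.15.
(p-q)^2 = 0.0225.
term1 = 0.0225/0.45 = 0.05.
term2 = 0.0225/0.55 = 0.040909.
chi^2 = 0.05 + 0.040909 = 0.0909

0.0909


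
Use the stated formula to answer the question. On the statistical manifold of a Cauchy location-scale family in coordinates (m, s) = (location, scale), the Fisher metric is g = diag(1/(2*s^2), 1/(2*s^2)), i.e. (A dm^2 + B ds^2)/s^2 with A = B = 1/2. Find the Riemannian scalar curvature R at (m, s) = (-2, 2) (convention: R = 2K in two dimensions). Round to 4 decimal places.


The metric has the form g = (A dm^2 + B ds^2)/s^2 with A = 1/2, B = 1/2.
Substitute u = sqrt(A/B)*m: g = B*(du^2 + ds^2)/s^2, i.e. B times the
Poincare upper half-plane metric, which has constant Gaussian curvature -1.
Scaling a 2D metric by a constant c divides the Gaussian curvature by c,
so K = -1/B = -1/(1/2) = -2.0000 everywhere (the point (m, s) = (-2, 2) is irrelevant:
the curvature is constant).
Scalar curvature in dimension 2: R = 2K = -2/(1/2) = -4.0000.

-4.0000


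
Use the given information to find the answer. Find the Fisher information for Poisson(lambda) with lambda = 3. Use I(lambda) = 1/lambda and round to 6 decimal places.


Fisher information for Poisson: I(lambda) = 1/lambda.
lambda = 3.
I(lambda) = 1/3 = 0.333333

0.333333
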